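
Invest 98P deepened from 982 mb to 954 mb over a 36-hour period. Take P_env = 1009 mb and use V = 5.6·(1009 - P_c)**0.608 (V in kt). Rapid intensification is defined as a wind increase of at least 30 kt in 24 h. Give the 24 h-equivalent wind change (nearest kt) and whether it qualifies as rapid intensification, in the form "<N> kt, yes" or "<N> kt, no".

V₁: ΔP = 27, V ≈ 5.6 × 27^0.608 ≈ 41.54 kt.
V₂: ΔP = 55, V ≈ 5.6 × 55^0.608 ≈ 64.02 kt.
ΔV over 36 h = 22.48 kt → 24 h equivalent = 22.48 × 24/36 ≈ 14.99 kt.
15 kt < 30 kt ⇒ not rapid intensification.

15 kt, no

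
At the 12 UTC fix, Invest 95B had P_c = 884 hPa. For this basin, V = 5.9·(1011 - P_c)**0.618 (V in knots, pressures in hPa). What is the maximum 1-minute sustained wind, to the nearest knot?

ΔP = 1011 − 884 = 127 hPa.
127^0.618 ≈ 19.960.
V ≈ 5.9 × 19.960 ≈ 117.8 kt.

118 kt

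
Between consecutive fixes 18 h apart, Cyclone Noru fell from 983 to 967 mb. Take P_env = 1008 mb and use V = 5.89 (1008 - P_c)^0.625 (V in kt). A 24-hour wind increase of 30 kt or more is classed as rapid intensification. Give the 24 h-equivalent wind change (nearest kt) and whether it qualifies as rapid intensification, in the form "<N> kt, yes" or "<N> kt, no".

V₁: ΔP = 25, V ≈ 5.89 × 25^0.625 ≈ 44.04 kt.
V₂: ΔP = 41, V ≈ 5.89 × 41^0.625 ≈ 59.99 kt.
ΔV over 18 h = 15.95 kt → 24 h equivalent = 15.95 × 24/18 ≈ 21.27 kt.
21 kt < 30 kt ⇒ not rapid intensification.

21 kt, no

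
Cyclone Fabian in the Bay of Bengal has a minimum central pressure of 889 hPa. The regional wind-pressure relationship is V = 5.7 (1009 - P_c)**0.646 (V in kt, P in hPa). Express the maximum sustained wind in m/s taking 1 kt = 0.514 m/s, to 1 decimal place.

64.6 m/s

ΔP = 1009 − 889 = 120 hPa.
V ≈ 5.7 × 120^0.646 = 5.7 × 22.037 ≈ 125.610 kt.
125.610 × 0.514 ≈ 64.56 m/s → 64.6 m/s.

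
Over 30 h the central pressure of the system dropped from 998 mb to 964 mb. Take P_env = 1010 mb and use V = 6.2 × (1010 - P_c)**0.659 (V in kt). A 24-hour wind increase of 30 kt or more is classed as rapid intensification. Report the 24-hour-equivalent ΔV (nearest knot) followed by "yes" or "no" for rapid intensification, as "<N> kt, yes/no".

36 kt, yes

V₁: ΔP = 12, V ≈ 6.2 × 12^0.659 ≈ 31.88 kt.
V₂: ΔP = 46, V ≈ 6.2 × 46^0.659 ≈ 77.29 kt.
ΔV over 30 h = 45.41 kt → 24 h equivalent = 45.41 × 24/30 ≈ 36.33 kt.
36 kt ≥ 30 kt ⇒ rapid intensification.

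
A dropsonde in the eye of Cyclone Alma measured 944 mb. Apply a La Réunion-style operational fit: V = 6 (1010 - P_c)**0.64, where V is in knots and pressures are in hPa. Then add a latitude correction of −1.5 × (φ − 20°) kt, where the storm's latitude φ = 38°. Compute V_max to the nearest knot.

ΔP = 1010 − 944 = 66 mb.
66^0.64 ≈ 14.605.
V ≈ 6 × 14.605 ≈ 87.6 kt.
Latitude correction: −1.5 × (38 − 20) = -27 kt.
Corrected V ≈ 60.6 kt → 61 kt.

61 kt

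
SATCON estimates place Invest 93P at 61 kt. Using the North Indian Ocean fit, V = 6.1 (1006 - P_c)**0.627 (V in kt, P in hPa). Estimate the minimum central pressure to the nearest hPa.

967 hPa

ΔP = (V / 6.1)^(1/0.627) = (61/6.1)^1.595.
61/6.1 = 10.000; 10.000^1.595 ≈ 39.35 hPa.
P_c = 1006 − 39.35 = 966.65 ≈ 967 hPa.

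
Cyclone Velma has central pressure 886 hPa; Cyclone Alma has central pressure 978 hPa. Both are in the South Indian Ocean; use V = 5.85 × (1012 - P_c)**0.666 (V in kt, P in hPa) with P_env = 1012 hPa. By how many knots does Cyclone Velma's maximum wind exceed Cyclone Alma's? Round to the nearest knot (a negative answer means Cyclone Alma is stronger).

Cyclone Velma: ΔP = 126; V ≈ 5.85 × 126^0.666 ≈ 146.56 kt.
Cyclone Alma: ΔP = 34; V ≈ 5.85 × 34^0.666 ≈ 61.25 kt.
Difference ≈ 146.56 − 61.25 = 85.31 → 85 kt.

85 kt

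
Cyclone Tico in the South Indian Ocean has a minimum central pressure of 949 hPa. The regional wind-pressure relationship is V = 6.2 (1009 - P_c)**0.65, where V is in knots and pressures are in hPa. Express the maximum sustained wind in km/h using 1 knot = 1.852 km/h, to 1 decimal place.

ΔP = 1009 − 949 = 60 hPa.
V ≈ 6.2 × 60^0.65 = 6.2 × 14.315 ≈ 88.754 kt.
88.754 × 1.852 ≈ 164.37 km/h → 164.4 km/h.

164.4 km/h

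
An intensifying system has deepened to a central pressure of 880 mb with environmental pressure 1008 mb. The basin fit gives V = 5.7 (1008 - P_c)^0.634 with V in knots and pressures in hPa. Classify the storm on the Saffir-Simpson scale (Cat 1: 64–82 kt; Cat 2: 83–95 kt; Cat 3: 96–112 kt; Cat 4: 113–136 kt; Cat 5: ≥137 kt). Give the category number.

ΔP = 1008 − 880 = 128 mb.
V ≈ 5.7 × 128^0.634 = 5.7 × 21.68 ≈ 124 kt.
124 kt falls in the Category 4 band.

4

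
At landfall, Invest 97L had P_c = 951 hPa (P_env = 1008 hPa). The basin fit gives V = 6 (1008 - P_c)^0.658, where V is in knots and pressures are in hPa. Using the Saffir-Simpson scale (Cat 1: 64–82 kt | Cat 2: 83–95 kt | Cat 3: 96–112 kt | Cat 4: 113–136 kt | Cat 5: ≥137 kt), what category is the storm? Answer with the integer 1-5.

2

ΔP = 1008 − 951 = 57 hPa.
V ≈ 6 × 57^0.658 = 6 × 14.30 ≈ 86 kt.
86 kt falls in the Category 2 band.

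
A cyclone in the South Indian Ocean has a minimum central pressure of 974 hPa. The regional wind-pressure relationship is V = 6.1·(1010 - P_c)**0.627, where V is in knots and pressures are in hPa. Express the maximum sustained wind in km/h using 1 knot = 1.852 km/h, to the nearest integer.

ΔP = 1010 − 974 = 36 hPa.
V ≈ 6.1 × 36^0.627 = 6.1 × 9.458 ≈ 57.694 kt.
57.694 × 1.852 ≈ 106.85 km/h → 107 km/h.

107 km/h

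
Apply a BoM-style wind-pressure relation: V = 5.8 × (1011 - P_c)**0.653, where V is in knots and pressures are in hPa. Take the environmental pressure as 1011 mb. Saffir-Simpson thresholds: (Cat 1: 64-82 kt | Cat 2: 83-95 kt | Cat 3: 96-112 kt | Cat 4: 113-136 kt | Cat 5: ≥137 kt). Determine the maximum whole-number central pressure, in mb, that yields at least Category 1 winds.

Category 1 begins at V = 64 kt.
Required ΔP = (64/5.8)^(1/0.653) = 11.034^1.531 ≈ 39.52 mb.
P_c ≤ 1011 − 39.52 = 971.48, so the highest integer P_c is 971 mb.

971 mb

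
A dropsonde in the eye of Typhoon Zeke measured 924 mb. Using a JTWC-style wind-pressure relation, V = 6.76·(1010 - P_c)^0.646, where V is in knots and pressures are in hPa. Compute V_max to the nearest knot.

120 kt

ΔP = 1010 − 924 = 86 mb.
86^0.646 ≈ 17.770.
V ≈ 6.76 × 17.770 ≈ 120.1 kt.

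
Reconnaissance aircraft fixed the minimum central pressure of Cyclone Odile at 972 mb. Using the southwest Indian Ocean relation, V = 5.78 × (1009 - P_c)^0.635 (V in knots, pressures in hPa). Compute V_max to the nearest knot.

ΔP = 1009 − 972 = 37 mb.
37^0.635 ≈ 9.904.
V ≈ 5.78 × 9.904 ≈ 57.2 kt.

57 kt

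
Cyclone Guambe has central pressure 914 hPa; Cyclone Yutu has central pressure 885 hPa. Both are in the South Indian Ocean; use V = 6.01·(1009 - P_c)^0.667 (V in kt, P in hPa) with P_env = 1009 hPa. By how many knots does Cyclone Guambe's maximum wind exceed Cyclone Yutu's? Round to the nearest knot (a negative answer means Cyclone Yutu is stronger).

Cyclone Guambe: ΔP = 95; V ≈ 6.01 × 95^0.667 ≈ 125.32 kt.
Cyclone Yutu: ΔP = 124; V ≈ 6.01 × 124^0.667 ≈ 149.69 kt.
Difference ≈ 125.32 − 149.69 = -24.37 → -24 kt.

-24 kt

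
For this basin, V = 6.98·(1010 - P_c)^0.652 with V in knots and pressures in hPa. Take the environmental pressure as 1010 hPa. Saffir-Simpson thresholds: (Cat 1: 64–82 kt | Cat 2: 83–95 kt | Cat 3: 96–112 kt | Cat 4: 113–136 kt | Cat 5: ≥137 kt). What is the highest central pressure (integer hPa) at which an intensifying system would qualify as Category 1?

Category 1 begins at V = 64 kt.
Required ΔP = (64/6.98)^(1/0.652) = 9.169^1.534 ≈ 29.92 hPa.
P_c ≤ 1010 − 29.92 = 980.08, so the highest integer P_c is 980 hPa.

980 hPa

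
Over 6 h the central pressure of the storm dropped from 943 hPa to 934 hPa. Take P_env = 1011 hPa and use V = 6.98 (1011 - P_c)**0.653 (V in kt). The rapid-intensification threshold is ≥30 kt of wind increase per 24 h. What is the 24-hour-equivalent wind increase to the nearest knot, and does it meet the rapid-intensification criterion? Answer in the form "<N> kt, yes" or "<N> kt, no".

37 kt, yes

V₁: ΔP = 68, V ≈ 6.98 × 68^0.653 ≈ 109.77 kt.
V₂: ΔP = 77, V ≈ 6.98 × 77^0.653 ≈ 119.05 kt.
ΔV over 6 h = 9.28 kt → 24 h equivalent = 9.28 × 24/6 ≈ 37.12 kt.
37 kt ≥ 30 kt ⇒ rapid intensification.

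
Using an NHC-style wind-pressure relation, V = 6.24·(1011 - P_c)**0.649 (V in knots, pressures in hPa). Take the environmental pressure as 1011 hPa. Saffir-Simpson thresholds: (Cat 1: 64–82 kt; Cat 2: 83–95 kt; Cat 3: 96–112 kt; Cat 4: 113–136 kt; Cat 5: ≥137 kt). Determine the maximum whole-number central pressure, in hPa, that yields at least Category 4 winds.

924 hPa

Category 4 begins at V = 113 kt.
Required ΔP = (113/6.24)^(1/0.649) = 18.109^1.541 ≈ 86.74 hPa.
P_c ≤ 1011 − 86.74 = 924.26, so the highest integer P_c is 924 hPa.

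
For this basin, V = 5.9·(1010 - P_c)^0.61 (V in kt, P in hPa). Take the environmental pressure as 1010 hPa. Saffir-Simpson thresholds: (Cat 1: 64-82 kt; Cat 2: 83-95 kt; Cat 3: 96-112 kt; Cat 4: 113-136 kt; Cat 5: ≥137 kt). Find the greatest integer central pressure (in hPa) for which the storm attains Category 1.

Category 1 begins at V = 64 kt.
Required ΔP = (64/5.9)^(1/0.61) = 10.847^1.639 ≈ 49.80 hPa.
P_c ≤ 1010 − 49.80 = 960.20, so the highest integer P_c is 960 hPa.

960 hPa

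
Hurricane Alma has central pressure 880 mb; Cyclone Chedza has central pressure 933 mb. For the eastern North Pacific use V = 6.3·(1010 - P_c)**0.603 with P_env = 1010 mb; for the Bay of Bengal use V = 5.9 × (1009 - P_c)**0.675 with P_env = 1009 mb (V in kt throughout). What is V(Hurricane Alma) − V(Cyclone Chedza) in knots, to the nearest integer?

9 kt

Hurricane Alma: ΔP = 130; V ≈ 6.3 × 130^0.603 ≈ 118.59 kt.
Cyclone Chedza: ΔP = 76; V ≈ 5.9 × 76^0.675 ≈ 109.75 kt.
Difference ≈ 118.59 − 109.75 = 8.84 → 9 kt.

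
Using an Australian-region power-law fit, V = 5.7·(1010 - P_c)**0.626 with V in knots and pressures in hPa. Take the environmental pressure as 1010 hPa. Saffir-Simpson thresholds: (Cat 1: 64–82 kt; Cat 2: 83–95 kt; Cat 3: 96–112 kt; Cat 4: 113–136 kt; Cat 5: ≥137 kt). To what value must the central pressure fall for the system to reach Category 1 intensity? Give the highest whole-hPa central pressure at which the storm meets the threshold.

962 hPa

Category 1 begins at V = 64 kt.
Required ΔP = (64/5.7)^(1/0.626) = 11.228^1.597 ≈ 47.62 hPa.
P_c ≤ 1010 − 47.62 = 962.38, so the highest integer P_c is 962 hPa.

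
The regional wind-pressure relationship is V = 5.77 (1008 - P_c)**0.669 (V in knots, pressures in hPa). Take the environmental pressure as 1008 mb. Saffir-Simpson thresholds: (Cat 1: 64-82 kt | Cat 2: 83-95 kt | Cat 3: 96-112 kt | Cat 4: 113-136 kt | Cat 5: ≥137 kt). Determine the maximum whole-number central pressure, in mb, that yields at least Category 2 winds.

Category 2 begins at V = 83 kt.
Required ΔP = (83/5.77)^(1/0.669) = 14.385^1.495 ≈ 53.80 mb.
P_c ≤ 1008 − 53.80 = 954.20, so the highest integer P_c is 954 mb.

954 mb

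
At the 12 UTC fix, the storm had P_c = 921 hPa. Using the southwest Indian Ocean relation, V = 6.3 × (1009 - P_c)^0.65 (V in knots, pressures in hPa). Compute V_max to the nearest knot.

116 kt

ΔP = 1009 − 921 = 88 hPa.
88^0.65 ≈ 18.362.
V ≈ 6.3 × 18.362 ≈ 115.7 kt.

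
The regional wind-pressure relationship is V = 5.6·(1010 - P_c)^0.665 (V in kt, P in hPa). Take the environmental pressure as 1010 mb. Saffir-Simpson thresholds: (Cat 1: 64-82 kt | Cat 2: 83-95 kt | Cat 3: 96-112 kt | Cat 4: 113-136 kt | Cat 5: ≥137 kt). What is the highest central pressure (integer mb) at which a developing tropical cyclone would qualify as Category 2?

Category 2 begins at V = 83 kt.
Required ΔP = (83/5.6)^(1/0.665) = 14.821^1.504 ≈ 57.64 mb.
P_c ≤ 1010 − 57.64 = 952.36, so the highest integer P_c is 952 mb.

952 mb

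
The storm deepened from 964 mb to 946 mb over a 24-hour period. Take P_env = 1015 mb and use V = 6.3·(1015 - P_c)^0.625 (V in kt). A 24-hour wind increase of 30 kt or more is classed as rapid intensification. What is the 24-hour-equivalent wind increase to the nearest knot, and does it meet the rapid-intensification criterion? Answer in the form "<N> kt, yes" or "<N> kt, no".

15 kt, no

V₁: ΔP = 51, V ≈ 6.3 × 51^0.625 ≈ 73.55 kt.
V₂: ΔP = 69, V ≈ 6.3 × 69^0.625 ≈ 88.84 kt.
ΔV over 24 h = 15.29 kt → 24 h equivalent = 15.29 × 24/24 ≈ 15.29 kt.
15 kt < 30 kt ⇒ not rapid intensification.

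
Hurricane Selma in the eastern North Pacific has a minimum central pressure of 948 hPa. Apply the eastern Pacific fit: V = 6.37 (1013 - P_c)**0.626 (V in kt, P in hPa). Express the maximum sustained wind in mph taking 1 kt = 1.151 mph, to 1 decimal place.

100.0 mph

ΔP = 1013 − 948 = 65 hPa.
V ≈ 6.37 × 65^0.626 = 6.37 × 13.642 ≈ 86.901 kt.
86.901 × 1.151 ≈ 100.02 mph → 100.0 mph.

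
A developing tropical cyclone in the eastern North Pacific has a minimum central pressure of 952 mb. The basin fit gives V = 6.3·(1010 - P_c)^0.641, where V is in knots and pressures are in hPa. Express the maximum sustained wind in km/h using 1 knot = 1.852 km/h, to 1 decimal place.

ΔP = 1010 − 952 = 58 mb.
V ≈ 6.3 × 58^0.641 = 6.3 × 13.501 ≈ 85.055 kt.
85.055 × 1.852 ≈ 157.52 km/h → 157.5 km/h.

157.5 km/h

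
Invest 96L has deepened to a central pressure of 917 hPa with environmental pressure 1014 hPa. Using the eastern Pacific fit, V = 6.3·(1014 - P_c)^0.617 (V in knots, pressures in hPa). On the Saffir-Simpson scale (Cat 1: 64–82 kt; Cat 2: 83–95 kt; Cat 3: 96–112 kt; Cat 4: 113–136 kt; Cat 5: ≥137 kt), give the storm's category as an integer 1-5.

ΔP = 1014 − 917 = 97 hPa.
V ≈ 6.3 × 97^0.617 = 6.3 × 16.82 ≈ 106 kt.
106 kt falls in the Category 3 band.

3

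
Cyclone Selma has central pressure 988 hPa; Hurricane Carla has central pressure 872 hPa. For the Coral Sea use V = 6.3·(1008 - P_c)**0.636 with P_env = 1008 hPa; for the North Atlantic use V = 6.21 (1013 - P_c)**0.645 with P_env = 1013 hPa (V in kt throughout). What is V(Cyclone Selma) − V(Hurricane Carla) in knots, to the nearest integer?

-109 kt

Cyclone Selma: ΔP = 20; V ≈ 6.3 × 20^0.636 ≈ 42.34 kt.
Hurricane Carla: ΔP = 141; V ≈ 6.21 × 141^0.645 ≈ 151.13 kt.
Difference ≈ 42.34 − 151.13 = -108.79 → -109 kt.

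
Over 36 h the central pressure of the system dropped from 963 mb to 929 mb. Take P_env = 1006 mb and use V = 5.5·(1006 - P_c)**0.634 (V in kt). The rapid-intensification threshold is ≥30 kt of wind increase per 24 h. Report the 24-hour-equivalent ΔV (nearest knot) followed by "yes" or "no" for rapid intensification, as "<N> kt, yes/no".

18 kt, no

V₁: ΔP = 43, V ≈ 5.5 × 43^0.634 ≈ 59.70 kt.
V₂: ΔP = 77, V ≈ 5.5 × 77^0.634 ≈ 86.38 kt.
ΔV over 36 h = 26.68 kt → 24 h equivalent = 26.68 × 24/36 ≈ 17.79 kt.
18 kt < 30 kt ⇒ not rapid intensification.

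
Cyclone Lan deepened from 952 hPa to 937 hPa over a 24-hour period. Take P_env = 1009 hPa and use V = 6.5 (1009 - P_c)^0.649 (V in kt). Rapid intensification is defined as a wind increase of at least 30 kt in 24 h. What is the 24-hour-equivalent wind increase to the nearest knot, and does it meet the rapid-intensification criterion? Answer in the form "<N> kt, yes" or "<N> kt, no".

V₁: ΔP = 57, V ≈ 6.5 × 57^0.649 ≈ 89.63 kt.
V₂: ΔP = 72, V ≈ 6.5 × 72^0.649 ≈ 104.31 kt.
ΔV over 24 h = 14.68 kt → 24 h equivalent = 14.68 × 24/24 ≈ 14.68 kt.
15 kt < 30 kt ⇒ not rapid intensification.

15 kt, no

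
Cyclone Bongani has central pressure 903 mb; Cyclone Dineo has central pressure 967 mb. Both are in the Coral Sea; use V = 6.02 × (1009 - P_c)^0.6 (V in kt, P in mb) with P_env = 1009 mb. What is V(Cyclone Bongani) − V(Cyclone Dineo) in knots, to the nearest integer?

42 kt

Cyclone Bongani: ΔP = 106; V ≈ 6.02 × 106^0.6 ≈ 98.81 kt.
Cyclone Dineo: ΔP = 42; V ≈ 6.02 × 42^0.6 ≈ 56.70 kt.
Difference ≈ 98.81 − 56.70 = 42.11 → 42 kt.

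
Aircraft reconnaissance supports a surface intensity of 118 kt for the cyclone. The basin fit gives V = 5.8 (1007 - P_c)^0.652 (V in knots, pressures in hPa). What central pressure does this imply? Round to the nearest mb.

905 mb

ΔP = (V / 5.8)^(1/0.652) = (118/5.8)^1.534.
118/5.8 = 20.345; 20.345^1.534 ≈ 101.59 mb.
P_c = 1007 − 101.59 = 905.41 ≈ 905 mb.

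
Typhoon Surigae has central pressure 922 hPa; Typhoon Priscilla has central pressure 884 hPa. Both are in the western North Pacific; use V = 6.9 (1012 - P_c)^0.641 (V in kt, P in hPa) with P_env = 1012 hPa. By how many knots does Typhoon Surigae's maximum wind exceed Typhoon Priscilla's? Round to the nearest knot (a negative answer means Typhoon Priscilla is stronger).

Typhoon Surigae: ΔP = 90; V ≈ 6.9 × 90^0.641 ≈ 123.46 kt.
Typhoon Priscilla: ΔP = 128; V ≈ 6.9 × 128^0.641 ≈ 154.73 kt.
Difference ≈ 123.46 − 154.73 = -31.27 → -31 kt.

-31 kt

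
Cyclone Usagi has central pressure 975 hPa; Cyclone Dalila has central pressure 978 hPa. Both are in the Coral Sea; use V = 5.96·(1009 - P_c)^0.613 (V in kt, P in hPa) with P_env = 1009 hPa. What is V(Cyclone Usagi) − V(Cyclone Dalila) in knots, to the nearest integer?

Cyclone Usagi: ΔP = 34; V ≈ 5.96 × 34^0.613 ≈ 51.77 kt.
Cyclone Dalila: ΔP = 31; V ≈ 5.96 × 31^0.613 ≈ 48.92 kt.
Difference ≈ 51.77 − 48.92 = 2.85 → 3 kt.

3 kt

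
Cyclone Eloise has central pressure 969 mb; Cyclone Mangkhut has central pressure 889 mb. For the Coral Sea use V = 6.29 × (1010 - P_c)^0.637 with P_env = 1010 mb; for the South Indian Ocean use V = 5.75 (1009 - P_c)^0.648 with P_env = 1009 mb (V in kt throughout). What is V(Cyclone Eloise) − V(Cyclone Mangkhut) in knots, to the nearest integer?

Cyclone Eloise: ΔP = 41; V ≈ 6.29 × 41^0.637 ≈ 66.99 kt.
Cyclone Mangkhut: ΔP = 120; V ≈ 5.75 × 120^0.648 ≈ 127.93 kt.
Difference ≈ 66.99 − 127.93 = -60.94 → -61 kt.

-61 kt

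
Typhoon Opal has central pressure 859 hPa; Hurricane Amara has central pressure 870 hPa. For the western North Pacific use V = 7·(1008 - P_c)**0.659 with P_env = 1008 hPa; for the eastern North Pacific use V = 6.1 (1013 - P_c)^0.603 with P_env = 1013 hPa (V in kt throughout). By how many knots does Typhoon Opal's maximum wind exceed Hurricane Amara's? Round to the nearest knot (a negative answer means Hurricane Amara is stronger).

68 kt

Typhoon Opal: ΔP = 149; V ≈ 7 × 149^0.659 ≈ 189.33 kt.
Hurricane Amara: ΔP = 143; V ≈ 6.1 × 143^0.603 ≈ 121.62 kt.
Difference ≈ 189.33 − 121.62 = 67.71 → 68 kt.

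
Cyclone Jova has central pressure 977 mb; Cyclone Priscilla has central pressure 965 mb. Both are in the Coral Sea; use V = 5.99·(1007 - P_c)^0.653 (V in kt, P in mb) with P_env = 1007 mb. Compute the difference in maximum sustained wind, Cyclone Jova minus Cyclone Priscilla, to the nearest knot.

-14 kt

Cyclone Jova: ΔP = 30; V ≈ 5.99 × 30^0.653 ≈ 55.21 kt.
Cyclone Priscilla: ΔP = 42; V ≈ 5.99 × 42^0.653 ≈ 68.77 kt.
Difference ≈ 55.21 − 68.77 = -13.56 → -14 kt.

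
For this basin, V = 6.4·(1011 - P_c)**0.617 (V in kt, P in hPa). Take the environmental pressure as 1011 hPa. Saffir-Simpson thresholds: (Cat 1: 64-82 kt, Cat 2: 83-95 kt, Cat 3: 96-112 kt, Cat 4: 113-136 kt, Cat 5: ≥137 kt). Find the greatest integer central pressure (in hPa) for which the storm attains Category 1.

969 hPa

Category 1 begins at V = 64 kt.
Required ΔP = (64/6.4)^(1/0.617) = 10.000^1.621 ≈ 41.76 hPa.
P_c ≤ 1011 − 41.76 = 969.24, so the highest integer P_c is 969 hPa.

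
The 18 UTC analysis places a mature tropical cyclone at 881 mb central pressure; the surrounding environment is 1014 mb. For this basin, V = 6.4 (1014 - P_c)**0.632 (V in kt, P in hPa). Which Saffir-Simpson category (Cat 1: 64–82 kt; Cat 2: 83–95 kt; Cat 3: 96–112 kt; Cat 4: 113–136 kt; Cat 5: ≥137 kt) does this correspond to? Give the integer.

5

ΔP = 1014 − 881 = 133 mb.
V ≈ 6.4 × 133^0.632 = 6.4 × 21.99 ≈ 141 kt.
141 kt falls in the Category 5 band.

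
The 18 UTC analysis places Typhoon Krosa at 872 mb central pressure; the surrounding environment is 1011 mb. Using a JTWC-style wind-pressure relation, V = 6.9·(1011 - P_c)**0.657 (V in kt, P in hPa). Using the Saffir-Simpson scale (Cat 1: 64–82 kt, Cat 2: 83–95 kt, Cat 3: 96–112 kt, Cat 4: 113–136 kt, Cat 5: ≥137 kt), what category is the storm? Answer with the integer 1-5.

ΔP = 1011 − 872 = 139 mb.
V ≈ 6.9 × 139^0.657 = 6.9 × 25.58 ≈ 177 kt.
177 kt falls in the Category 5 band.

5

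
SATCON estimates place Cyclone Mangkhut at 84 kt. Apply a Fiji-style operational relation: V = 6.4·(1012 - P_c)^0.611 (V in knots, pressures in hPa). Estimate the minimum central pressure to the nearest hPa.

944 hPa

ΔP = (V / 6.4)^(1/0.611) = (84/6.4)^1.637.
84/6.4 = 13.125; 13.125^1.637 ≈ 67.60 hPa.
P_c = 1012 − 67.60 = 944.40 ≈ 944 hPa.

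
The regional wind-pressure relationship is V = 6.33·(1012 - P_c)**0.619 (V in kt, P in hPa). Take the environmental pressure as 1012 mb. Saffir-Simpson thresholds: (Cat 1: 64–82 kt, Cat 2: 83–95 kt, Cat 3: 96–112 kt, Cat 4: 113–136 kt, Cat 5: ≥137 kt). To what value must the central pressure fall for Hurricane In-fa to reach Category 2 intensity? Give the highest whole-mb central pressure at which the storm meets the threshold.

948 mb

Category 2 begins at V = 83 kt.
Required ΔP = (83/6.33)^(1/0.619) = 13.112^1.616 ≈ 63.92 mb.
P_c ≤ 1012 − 63.92 = 948.08, so the highest integer P_c is 948 mb.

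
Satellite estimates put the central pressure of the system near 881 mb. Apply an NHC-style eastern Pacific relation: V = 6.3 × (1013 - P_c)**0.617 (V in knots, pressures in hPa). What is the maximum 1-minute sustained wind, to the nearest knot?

ΔP = 1013 − 881 = 132 mb.
132^0.617 ≈ 20.342.
V ≈ 6.3 × 20.342 ≈ 128.2 kt.

128 kt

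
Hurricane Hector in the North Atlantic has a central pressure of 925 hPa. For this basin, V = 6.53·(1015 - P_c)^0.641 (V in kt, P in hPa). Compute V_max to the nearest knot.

117 kt

ΔP = 1015 − 925 = 90 hPa.
90^0.641 ≈ 17.892.
V ≈ 6.53 × 17.892 ≈ 116.8 kt.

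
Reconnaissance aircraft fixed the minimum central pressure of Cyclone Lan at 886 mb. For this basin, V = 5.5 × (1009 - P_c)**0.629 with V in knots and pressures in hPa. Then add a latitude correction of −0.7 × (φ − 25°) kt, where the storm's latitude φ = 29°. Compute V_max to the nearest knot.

111 kt

ΔP = 1009 − 886 = 123 mb.
123^0.629 ≈ 20.632.
V ≈ 5.5 × 20.632 ≈ 113.5 kt.
Latitude correction: −0.7 × (29 − 25) = -2.8 kt.
Corrected V ≈ 110.7 kt → 111 kt.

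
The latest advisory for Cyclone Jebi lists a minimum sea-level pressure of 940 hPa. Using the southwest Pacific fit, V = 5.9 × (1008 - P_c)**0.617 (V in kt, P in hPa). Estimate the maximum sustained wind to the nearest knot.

80 kt

ΔP = 1008 − 940 = 68 hPa.
68^0.617 ≈ 13.510.
V ≈ 5.9 × 13.510 ≈ 79.7 kt.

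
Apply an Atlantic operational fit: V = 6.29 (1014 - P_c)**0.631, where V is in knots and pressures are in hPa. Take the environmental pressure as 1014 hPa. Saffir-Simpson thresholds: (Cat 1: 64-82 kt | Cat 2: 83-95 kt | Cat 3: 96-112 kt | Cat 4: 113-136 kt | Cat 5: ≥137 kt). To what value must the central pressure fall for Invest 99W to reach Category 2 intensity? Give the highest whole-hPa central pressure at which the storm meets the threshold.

Category 2 begins at V = 83 kt.
Required ΔP = (83/6.29)^(1/0.631) = 13.196^1.585 ≈ 59.65 hPa.
P_c ≤ 1014 − 59.65 = 954.35, so the highest integer P_c is 954 hPa.

954 hPa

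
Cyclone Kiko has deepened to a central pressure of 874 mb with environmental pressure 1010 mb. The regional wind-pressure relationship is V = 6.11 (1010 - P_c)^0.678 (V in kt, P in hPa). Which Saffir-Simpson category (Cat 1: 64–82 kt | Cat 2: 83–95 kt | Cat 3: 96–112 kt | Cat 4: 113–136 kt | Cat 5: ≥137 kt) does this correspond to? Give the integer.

ΔP = 1010 − 874 = 136 mb.
V ≈ 6.11 × 136^0.678 = 6.11 × 27.96 ≈ 171 kt.
171 kt falls in the Category 5 band.

5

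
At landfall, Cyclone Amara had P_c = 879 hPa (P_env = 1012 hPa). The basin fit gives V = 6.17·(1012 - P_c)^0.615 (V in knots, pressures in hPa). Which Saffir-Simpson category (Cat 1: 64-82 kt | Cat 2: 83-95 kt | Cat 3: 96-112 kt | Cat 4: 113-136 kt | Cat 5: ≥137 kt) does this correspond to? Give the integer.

ΔP = 1012 − 879 = 133 hPa.
V ≈ 6.17 × 133^0.615 = 6.17 × 20.24 ≈ 125 kt.
125 kt falls in the Category 4 band.

4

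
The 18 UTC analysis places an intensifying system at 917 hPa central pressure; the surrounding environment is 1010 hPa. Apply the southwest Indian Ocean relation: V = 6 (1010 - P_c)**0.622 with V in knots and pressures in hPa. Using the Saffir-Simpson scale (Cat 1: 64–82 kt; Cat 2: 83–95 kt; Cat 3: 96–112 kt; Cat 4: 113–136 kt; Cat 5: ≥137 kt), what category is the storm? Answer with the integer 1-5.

3

ΔP = 1010 − 917 = 93 hPa.
V ≈ 6 × 93^0.622 = 6 × 16.76 ≈ 101 kt.
101 kt falls in the Category 3 band.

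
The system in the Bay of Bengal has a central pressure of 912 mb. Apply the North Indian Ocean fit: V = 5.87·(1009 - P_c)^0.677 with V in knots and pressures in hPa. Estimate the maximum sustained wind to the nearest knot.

ΔP = 1009 − 912 = 97 mb.
97^0.677 ≈ 22.133.
V ≈ 5.87 × 22.133 ≈ 129.9 kt.

130 kt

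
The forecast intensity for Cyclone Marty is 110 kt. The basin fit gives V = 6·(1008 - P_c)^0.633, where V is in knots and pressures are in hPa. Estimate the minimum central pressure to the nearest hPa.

909 hPa

ΔP = (V / 6)^(1/0.633) = (110/6)^1.580.
110/6 = 18.333; 18.333^1.580 ≈ 99.00 hPa.
P_c = 1008 − 99.00 = 909.00 ≈ 909 hPa.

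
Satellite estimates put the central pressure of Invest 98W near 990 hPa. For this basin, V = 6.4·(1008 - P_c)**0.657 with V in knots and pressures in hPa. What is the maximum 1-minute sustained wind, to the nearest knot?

43 kt

ΔP = 1008 − 990 = 18 hPa.
18^0.657 ≈ 6.679.
V ≈ 6.4 × 6.679 ≈ 42.7 kt.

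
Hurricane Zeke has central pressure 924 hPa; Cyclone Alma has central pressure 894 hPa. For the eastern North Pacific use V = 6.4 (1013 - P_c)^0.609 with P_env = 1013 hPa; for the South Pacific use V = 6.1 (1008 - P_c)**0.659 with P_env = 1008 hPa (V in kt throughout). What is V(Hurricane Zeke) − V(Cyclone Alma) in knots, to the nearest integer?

Hurricane Zeke: ΔP = 89; V ≈ 6.4 × 89^0.609 ≈ 98.48 kt.
Cyclone Alma: ΔP = 114; V ≈ 6.1 × 114^0.659 ≈ 138.30 kt.
Difference ≈ 98.48 − 138.30 = -39.82 → -40 kt.

-40 kt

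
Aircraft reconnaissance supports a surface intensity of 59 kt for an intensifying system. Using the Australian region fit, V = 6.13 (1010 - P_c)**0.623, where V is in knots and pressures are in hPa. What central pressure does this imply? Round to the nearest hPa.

ΔP = (V / 6.13)^(1/0.623) = (59/6.13)^1.605.
59/6.13 = 9.625; 9.625^1.605 ≈ 37.89 hPa.
P_c = 1010 − 37.89 = 972.11 ≈ 972 hPa.

972 hPa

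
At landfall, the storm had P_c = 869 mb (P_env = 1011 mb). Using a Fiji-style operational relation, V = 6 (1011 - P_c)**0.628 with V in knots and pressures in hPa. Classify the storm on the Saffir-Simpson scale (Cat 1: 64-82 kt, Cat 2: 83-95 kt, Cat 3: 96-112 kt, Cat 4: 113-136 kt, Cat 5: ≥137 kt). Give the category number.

4

ΔP = 1011 − 869 = 142 mb.
V ≈ 6 × 142^0.628 = 6 × 22.47 ≈ 135 kt.
135 kt falls in the Category 4 band.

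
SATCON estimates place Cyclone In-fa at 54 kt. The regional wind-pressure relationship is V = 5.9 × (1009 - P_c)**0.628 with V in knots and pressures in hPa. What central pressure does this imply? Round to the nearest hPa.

ΔP = (V / 5.9)^(1/0.628) = (54/5.9)^1.592.
54/5.9 = 9.153; 9.153^1.592 ≈ 33.97 hPa.
P_c = 1009 − 33.97 = 975.03 ≈ 975 hPa.

975 hPa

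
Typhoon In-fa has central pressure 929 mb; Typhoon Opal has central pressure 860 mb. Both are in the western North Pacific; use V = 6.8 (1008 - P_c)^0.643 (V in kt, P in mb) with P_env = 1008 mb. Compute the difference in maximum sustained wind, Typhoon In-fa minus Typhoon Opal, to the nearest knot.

-56 kt

Typhoon In-fa: ΔP = 79; V ≈ 6.8 × 79^0.643 ≈ 112.90 kt.
Typhoon Opal: ΔP = 148; V ≈ 6.8 × 148^0.643 ≈ 169.04 kt.
Difference ≈ 112.90 − 169.04 = -56.14 → -56 kt.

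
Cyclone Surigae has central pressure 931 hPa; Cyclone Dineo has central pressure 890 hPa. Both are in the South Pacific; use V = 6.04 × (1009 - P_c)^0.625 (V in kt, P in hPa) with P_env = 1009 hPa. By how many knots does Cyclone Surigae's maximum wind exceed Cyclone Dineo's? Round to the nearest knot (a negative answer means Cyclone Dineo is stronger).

-28 kt

Cyclone Surigae: ΔP = 78; V ≈ 6.04 × 78^0.625 ≈ 91.96 kt.
Cyclone Dineo: ΔP = 119; V ≈ 6.04 × 119^0.625 ≈ 119.74 kt.
Difference ≈ 91.96 − 119.74 = -27.78 → -28 kt.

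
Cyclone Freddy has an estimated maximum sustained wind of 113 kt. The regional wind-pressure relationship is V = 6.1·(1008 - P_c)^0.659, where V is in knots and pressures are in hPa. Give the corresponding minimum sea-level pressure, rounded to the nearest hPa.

924 hPa

ΔP = (V / 6.1)^(1/0.659) = (113/6.1)^1.517.
113/6.1 = 18.525; 18.525^1.517 ≈ 83.90 hPa.
P_c = 1008 − 83.90 = 924.10 ≈ 924 hPa.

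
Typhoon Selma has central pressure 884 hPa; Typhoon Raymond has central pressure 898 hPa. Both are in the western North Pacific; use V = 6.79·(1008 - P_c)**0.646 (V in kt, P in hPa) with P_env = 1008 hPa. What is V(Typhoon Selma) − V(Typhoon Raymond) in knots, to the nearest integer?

11 kt

Typhoon Selma: ΔP = 124; V ≈ 6.79 × 124^0.646 ≈ 152.83 kt.
Typhoon Raymond: ΔP = 110; V ≈ 6.79 × 110^0.646 ≈ 141.45 kt.
Difference ≈ 152.83 − 141.45 = 11.38 → 11 kt.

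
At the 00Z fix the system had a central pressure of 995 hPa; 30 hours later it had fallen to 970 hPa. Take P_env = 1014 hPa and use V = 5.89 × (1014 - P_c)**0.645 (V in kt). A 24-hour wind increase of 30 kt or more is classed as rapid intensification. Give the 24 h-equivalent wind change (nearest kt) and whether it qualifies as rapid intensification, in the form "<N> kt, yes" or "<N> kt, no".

23 kt, no

V₁: ΔP = 19, V ≈ 5.89 × 19^0.645 ≈ 39.35 kt.
V₂: ΔP = 44, V ≈ 5.89 × 44^0.645 ≈ 67.63 kt.
ΔV over 30 h = 28.28 kt → 24 h equivalent = 28.28 × 24/30 ≈ 22.62 kt.
23 kt < 30 kt ⇒ not rapid intensification.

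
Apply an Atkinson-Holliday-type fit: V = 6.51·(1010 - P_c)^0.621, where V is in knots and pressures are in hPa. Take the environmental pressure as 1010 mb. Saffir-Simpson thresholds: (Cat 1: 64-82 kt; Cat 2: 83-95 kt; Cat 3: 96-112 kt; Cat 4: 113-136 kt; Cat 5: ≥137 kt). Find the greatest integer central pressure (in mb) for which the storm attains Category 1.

970 mb

Category 1 begins at V = 64 kt.
Required ΔP = (64/6.51)^(1/0.621) = 9.831^1.610 ≈ 39.66 mb.
P_c ≤ 1010 − 39.66 = 970.34, so the highest integer P_c is 970 mb.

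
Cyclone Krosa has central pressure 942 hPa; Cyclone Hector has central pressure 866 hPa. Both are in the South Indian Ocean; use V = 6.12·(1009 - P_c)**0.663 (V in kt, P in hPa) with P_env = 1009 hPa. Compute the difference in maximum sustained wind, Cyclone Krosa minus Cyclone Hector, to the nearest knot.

-65 kt

Cyclone Krosa: ΔP = 67; V ≈ 6.12 × 67^0.663 ≈ 99.41 kt.
Cyclone Hector: ΔP = 143; V ≈ 6.12 × 143^0.663 ≈ 164.34 kt.
Difference ≈ 99.41 − 164.34 = -64.93 → -65 kt.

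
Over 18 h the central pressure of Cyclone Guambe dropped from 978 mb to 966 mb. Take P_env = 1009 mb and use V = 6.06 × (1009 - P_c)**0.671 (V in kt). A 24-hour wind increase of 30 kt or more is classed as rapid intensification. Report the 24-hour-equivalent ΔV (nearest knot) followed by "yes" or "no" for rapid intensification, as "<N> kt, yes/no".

V₁: ΔP = 31, V ≈ 6.06 × 31^0.671 ≈ 60.70 kt.
V₂: ΔP = 43, V ≈ 6.06 × 43^0.671 ≈ 75.60 kt.
ΔV over 18 h = 14.90 kt → 24 h equivalent = 14.90 × 24/18 ≈ 19.87 kt.
20 kt < 30 kt ⇒ not rapid intensification.

20 kt, no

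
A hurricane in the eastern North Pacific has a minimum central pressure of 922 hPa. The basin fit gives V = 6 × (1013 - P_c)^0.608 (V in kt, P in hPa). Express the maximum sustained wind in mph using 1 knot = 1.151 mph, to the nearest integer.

ΔP = 1013 − 922 = 91 hPa.
V ≈ 6 × 91^0.608 = 6 × 15.527 ≈ 93.164 kt.
93.164 × 1.151 ≈ 107.23 mph → 107 mph.

107 mph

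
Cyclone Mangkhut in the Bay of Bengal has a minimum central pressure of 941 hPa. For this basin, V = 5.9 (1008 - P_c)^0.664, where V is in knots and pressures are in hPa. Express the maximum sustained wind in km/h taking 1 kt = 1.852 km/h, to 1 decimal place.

ΔP = 1008 − 941 = 67 hPa.
V ≈ 5.9 × 67^0.664 = 5.9 × 16.312 ≈ 96.242 kt.
96.242 × 1.852 ≈ 178.24 km/h → 178.2 km/h.

178.2 km/h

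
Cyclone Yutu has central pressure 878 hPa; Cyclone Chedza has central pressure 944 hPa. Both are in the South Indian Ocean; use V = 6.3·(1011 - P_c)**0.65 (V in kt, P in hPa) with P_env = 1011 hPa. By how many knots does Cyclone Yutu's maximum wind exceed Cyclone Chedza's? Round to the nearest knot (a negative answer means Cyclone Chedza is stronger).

54 kt

Cyclone Yutu: ΔP = 133; V ≈ 6.3 × 133^0.65 ≈ 151.30 kt.
Cyclone Chedza: ΔP = 67; V ≈ 6.3 × 67^0.65 ≈ 96.89 kt.
Difference ≈ 151.30 − 96.89 = 54.41 → 54 kt.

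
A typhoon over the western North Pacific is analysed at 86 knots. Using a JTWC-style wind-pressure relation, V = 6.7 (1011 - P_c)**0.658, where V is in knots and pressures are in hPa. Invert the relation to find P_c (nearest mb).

963 mb

ΔP = (V / 6.7)^(1/0.658) = (86/6.7)^1.520.
86/6.7 = 12.836; 12.836^1.520 ≈ 48.37 mb.
P_c = 1011 − 48.37 = 962.63 ≈ 963 mb.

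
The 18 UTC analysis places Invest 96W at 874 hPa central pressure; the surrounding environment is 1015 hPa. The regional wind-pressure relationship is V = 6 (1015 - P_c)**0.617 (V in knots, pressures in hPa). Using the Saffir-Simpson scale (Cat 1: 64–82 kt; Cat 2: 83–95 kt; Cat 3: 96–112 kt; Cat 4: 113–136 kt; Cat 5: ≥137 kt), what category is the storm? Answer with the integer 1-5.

ΔP = 1015 − 874 = 141 hPa.
V ≈ 6 × 141^0.617 = 6 × 21.19 ≈ 127 kt.
127 kt falls in the Category 4 band.

4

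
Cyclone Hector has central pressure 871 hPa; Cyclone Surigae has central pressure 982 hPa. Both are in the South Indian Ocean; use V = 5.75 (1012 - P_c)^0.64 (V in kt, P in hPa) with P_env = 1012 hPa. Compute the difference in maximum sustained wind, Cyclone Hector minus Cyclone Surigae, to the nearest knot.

86 kt

Cyclone Hector: ΔP = 141; V ≈ 5.75 × 141^0.64 ≈ 136.51 kt.
Cyclone Surigae: ΔP = 30; V ≈ 5.75 × 30^0.64 ≈ 50.70 kt.
Difference ≈ 136.51 − 50.70 = 85.81 → 86 kt.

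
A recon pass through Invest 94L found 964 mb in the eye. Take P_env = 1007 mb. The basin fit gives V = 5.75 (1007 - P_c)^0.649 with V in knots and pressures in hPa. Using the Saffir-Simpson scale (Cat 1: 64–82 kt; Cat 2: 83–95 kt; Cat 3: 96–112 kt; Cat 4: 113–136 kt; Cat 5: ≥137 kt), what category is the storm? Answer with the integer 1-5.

ΔP = 1007 − 964 = 43 mb.
V ≈ 5.75 × 43^0.649 = 5.75 × 11.48 ≈ 66 kt.
66 kt falls in the Category 1 band.

1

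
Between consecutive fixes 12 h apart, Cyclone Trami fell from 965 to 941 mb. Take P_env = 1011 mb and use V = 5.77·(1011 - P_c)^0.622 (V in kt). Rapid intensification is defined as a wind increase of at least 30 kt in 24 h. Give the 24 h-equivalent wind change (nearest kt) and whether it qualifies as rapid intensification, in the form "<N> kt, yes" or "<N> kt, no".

37 kt, yes

V₁: ΔP = 46, V ≈ 5.77 × 46^0.622 ≈ 62.43 kt.
V₂: ΔP = 70, V ≈ 5.77 × 70^0.622 ≈ 81.06 kt.
ΔV over 12 h = 18.63 kt → 24 h equivalent = 18.63 × 24/12 ≈ 37.26 kt.
37 kt ≥ 30 kt ⇒ rapid intensification.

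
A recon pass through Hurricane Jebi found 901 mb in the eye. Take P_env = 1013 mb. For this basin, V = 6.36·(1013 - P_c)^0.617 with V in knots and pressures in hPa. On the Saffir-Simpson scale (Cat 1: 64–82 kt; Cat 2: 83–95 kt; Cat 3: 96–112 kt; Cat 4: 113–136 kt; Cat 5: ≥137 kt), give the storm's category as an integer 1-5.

ΔP = 1013 − 901 = 112 mb.
V ≈ 6.36 × 112^0.617 = 6.36 × 18.38 ≈ 117 kt.
117 kt falls in the Category 4 band.

4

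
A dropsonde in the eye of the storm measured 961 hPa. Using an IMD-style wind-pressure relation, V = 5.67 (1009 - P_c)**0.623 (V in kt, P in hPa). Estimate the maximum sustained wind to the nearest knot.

63 kt

ΔP = 1009 − 961 = 48 hPa.
48^0.623 ≈ 11.154.
V ≈ 5.67 × 11.154 ≈ 63.2 kt.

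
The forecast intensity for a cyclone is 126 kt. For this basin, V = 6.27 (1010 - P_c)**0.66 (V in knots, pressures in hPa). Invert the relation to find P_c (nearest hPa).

916 hPa

ΔP = (V / 6.27)^(1/0.66) = (126/6.27)^1.515.
126/6.27 = 20.096; 20.096^1.515 ≈ 94.28 hPa.
P_c = 1010 − 94.28 = 915.72 ≈ 916 hPa.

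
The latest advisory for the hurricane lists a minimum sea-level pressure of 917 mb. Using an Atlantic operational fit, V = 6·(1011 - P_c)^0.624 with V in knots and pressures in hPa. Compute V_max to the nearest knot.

ΔP = 1011 − 917 = 94 mb.
94^0.624 ≈ 17.031.
V ≈ 6 × 17.031 ≈ 102.2 kt.

102 kt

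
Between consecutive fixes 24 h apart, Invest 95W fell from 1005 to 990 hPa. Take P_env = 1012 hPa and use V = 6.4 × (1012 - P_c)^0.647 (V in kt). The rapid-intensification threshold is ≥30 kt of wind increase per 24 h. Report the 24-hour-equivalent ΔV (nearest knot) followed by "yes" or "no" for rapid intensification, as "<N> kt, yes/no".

25 kt, no

V₁: ΔP = 7, V ≈ 6.4 × 7^0.647 ≈ 22.54 kt.
V₂: ΔP = 22, V ≈ 6.4 × 22^0.647 ≈ 47.29 kt.
ΔV over 24 h = 24.75 kt → 24 h equivalent = 24.75 × 24/24 ≈ 24.75 kt.
25 kt < 30 kt ⇒ not rapid intensification.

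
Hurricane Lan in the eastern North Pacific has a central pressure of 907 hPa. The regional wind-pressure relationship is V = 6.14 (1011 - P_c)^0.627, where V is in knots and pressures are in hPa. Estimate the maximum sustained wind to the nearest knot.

113 kt

ΔP = 1011 − 907 = 104 hPa.
104^0.627 ≈ 18.394.
V ≈ 6.14 × 18.394 ≈ 112.9 kt.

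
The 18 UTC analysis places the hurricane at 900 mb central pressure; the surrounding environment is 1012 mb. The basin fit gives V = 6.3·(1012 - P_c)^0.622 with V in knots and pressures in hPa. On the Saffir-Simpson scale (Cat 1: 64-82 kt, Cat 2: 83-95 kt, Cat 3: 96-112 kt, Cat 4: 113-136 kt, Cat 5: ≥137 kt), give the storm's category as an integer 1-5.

ΔP = 1012 − 900 = 112 mb.
V ≈ 6.3 × 112^0.622 = 6.3 × 18.82 ≈ 119 kt.
119 kt falls in the Category 4 band.

4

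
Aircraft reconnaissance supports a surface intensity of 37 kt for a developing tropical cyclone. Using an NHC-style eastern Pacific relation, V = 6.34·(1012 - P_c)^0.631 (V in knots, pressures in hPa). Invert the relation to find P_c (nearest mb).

996 mb

ΔP = (V / 6.34)^(1/0.631) = (37/6.34)^1.585.
37/6.34 = 5.836; 5.836^1.585 ≈ 16.37 mb.
P_c = 1012 − 16.37 = 995.63 ≈ 996 mb.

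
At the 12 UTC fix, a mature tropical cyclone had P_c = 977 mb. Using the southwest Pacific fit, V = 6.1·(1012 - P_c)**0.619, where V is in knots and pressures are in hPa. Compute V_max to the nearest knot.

55 kt

ΔP = 1012 − 977 = 35 mb.
35^0.619 ≈ 9.032.
V ≈ 6.1 × 9.032 ≈ 55.1 kt.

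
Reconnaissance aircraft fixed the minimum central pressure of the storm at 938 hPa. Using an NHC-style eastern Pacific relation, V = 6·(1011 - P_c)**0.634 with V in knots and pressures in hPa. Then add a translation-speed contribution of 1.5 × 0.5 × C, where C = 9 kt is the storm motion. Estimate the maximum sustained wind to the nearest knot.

98 kt

ΔP = 1011 − 938 = 73 hPa.
73^0.634 ≈ 15.183.
V ≈ 6 × 15.183 ≈ 91.1 kt.
Translation term: 1.5 × 0.5 × 9 = 6.75 kt.
Corrected V ≈ 97.85 kt → 98 kt.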